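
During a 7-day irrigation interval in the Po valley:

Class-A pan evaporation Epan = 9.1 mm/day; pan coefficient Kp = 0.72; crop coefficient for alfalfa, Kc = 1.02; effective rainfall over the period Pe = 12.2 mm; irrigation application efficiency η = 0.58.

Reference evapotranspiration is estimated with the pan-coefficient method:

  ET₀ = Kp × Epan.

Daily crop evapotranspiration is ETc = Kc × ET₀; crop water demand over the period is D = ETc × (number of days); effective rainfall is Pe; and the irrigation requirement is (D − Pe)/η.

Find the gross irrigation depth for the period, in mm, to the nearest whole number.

60 mm

ET₀ = 0.72 × 9.1 = 6.5520 mm/d
ETc = Kc × ET₀ = 1.02 × 6.5520 = 6.6830 mm/d
Crop demand D = ETc × 7 d = 6.6830 × 7 = 46.781 mm
D − Pe = 46.781 − 12.2 = 34.581 mm
Gross irrigation = 34.581 / 0.58 = 59.622 mm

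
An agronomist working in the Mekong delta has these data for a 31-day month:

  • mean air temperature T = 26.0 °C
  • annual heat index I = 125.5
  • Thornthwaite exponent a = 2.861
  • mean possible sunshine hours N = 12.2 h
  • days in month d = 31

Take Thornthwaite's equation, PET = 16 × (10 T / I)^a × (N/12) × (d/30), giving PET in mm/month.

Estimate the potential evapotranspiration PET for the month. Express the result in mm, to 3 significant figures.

10T/I = 10 × 26.0 / 125.5 = 2.0717
(10T/I)^a = 2.0717^2.861 = 8.0355
Uncorrected PET = 16 × 8.0355 = 128.568 mm
Correction = (N/12)(d/30) = (12.2/12)(31/30) = 1.0506
PET = 128.568 × 1.0506 = 135.074 mm/month

135 mm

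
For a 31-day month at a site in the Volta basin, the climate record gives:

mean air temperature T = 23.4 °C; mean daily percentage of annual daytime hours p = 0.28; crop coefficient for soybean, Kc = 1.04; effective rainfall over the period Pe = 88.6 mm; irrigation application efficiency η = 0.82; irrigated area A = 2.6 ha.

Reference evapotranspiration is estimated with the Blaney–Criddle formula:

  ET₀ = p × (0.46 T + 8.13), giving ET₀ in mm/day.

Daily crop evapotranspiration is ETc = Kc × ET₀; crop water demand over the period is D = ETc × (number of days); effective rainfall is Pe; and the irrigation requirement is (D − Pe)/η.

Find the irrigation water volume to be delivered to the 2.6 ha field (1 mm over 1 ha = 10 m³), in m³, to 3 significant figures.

ET₀ = 0.28 × (0.46 × 23.4 + 8.13) = 0.28 × 18.894 = 5.2903 mm/d
ETc = Kc × ET₀ = 1.04 × 5.2903 = 5.5019 mm/d
Crop demand D = ETc × 31 d = 5.5019 × 31 = 170.559 mm
D − Pe = 170.559 − 88.6 = 81.959 mm
Gross irrigation = 81.959 / 0.82 = 99.950 mm
Volume = 99.950 mm × 2.6 ha × 10 = 2598.7 m³

2600 m³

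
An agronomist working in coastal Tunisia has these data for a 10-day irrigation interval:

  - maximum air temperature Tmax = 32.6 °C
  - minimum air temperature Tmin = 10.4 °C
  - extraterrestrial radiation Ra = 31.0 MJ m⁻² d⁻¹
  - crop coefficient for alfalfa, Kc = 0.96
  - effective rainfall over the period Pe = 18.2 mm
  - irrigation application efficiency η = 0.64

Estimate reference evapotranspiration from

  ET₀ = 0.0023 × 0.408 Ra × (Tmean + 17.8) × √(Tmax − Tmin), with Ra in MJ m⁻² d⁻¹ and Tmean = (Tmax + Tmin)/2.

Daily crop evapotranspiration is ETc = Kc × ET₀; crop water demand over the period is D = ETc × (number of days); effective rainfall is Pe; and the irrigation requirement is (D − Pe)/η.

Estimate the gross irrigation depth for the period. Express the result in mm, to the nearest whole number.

Tmean = (32.6 + 10.4)/2 = 21.50 °C
0.408 Ra = 0.408 × 31.0 = 12.6480 mm/d equivalent
ET₀ = 0.0023 × 12.6480 × (21.50 + 17.8) × √22.2 = 0.0023 × 12.6480 × 39.30 × 4.7117 = 5.3867 mm/d
ETc = Kc × ET₀ = 0.96 × 5.3867 = 5.1712 mm/d
Crop demand D = ETc × 10 d = 5.1712 × 10 = 51.712 mm
D − Pe = 51.712 − 18.2 = 33.512 mm
Gross irrigation = 33.512 / 0.64 = 52.363 mm

52 mm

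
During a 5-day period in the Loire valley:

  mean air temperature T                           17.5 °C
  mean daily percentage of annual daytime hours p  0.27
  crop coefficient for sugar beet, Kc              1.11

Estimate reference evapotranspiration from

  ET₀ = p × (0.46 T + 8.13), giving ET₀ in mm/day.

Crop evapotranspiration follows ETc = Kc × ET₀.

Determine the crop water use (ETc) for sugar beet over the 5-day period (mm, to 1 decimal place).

24.2 mm

ET₀ = 0.27 × (0.46 × 17.5 + 8.13) = 0.27 × 16.180 = 4.3686 mm/d
ETc = Kc × ET₀ = 1.11 × 4.3686 = 4.8491 mm/d
Over 5 days: 4.8491 × 5 = 24.246 mm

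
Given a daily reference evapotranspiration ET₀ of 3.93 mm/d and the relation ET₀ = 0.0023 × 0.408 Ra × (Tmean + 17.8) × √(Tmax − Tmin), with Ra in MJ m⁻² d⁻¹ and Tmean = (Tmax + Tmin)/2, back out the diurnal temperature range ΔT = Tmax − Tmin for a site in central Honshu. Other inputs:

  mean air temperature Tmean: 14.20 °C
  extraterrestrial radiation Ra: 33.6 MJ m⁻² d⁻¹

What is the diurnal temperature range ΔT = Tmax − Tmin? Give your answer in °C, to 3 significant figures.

√ΔT = ET₀ / [0.0023 × 0.408 × Ra × (Tmean+17.8)] = 3.93 / (0.0023 × 13.7088 × 32.00) = 3.8951
ΔT = 3.8951² = 15.172 °C

15.2 °C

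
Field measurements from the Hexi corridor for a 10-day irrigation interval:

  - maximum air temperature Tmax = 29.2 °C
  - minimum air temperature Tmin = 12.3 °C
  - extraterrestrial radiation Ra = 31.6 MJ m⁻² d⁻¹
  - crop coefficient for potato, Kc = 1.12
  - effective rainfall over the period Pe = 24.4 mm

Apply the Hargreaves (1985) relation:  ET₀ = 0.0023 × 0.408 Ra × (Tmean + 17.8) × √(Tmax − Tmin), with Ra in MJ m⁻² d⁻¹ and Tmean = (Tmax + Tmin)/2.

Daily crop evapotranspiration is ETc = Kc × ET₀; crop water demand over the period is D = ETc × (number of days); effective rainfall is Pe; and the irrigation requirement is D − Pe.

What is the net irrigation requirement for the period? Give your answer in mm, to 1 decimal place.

28.2 mm

Tmean = (29.2 + 12.3)/2 = 20.75 °C
0.408 Ra = 0.408 × 31.6 = 12.8928 mm/d equivalent
ET₀ = 0.0023 × 12.8928 × (20.75 + 17.8) × √16.9 = 0.0023 × 12.8928 × 38.55 × 4.1110 = 4.6994 mm/d
ETc = Kc × ET₀ = 1.12 × 4.6994 = 5.2633 mm/d
Crop demand D = ETc × 10 d = 5.2633 × 10 = 52.633 mm
D − Pe = 52.633 − 24.4 = 28.233 mm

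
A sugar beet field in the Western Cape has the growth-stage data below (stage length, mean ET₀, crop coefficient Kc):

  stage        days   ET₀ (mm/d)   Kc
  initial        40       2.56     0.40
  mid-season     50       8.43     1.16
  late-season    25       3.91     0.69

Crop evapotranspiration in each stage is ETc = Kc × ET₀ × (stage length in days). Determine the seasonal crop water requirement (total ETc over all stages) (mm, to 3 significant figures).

initial: 0.40 × 2.56 × 40 = 40.96 mm
mid-season: 1.16 × 8.43 × 50 = 488.94 mm
late-season: 0.69 × 3.91 × 25 = 67.45 mm
Seasonal total = 597.35 mm

597 mm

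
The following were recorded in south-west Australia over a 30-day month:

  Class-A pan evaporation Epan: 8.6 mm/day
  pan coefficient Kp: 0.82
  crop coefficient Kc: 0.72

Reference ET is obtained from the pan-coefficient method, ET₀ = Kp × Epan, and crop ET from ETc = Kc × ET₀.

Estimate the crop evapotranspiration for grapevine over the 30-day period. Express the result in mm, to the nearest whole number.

ET₀ = 0.82 × 8.6 = 7.0520 mm/d
ETc = Kc × ET₀ = 0.72 × 7.0520 = 5.0774 mm/d
Over 30 days: 5.0774 × 30 = 152.322 mm

152 mm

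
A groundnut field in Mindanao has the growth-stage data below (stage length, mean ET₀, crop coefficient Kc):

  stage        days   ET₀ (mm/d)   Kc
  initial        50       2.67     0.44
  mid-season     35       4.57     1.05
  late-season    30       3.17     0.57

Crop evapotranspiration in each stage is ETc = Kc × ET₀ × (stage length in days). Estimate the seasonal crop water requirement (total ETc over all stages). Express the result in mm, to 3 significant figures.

initial: 0.44 × 2.67 × 50 = 58.74 mm
mid-season: 1.05 × 4.57 × 35 = 167.95 mm
late-season: 0.57 × 3.17 × 30 = 54.21 mm
Seasonal total = 280.90 mm

281 mm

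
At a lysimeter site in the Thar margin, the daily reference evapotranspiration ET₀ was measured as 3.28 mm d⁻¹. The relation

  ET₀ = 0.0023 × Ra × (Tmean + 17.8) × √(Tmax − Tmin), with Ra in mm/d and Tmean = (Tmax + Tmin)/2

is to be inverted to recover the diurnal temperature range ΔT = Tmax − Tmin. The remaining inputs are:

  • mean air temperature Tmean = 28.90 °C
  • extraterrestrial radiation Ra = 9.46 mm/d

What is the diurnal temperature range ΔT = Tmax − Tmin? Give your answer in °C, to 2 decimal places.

√ΔT = ET₀ / [0.0023 × Ra × (Tmean+17.8)] = 3.28 / (0.0023 × 9.46 × 46.70) = 3.2280
ΔT = 3.2280² = 10.420 °C

10.42 °C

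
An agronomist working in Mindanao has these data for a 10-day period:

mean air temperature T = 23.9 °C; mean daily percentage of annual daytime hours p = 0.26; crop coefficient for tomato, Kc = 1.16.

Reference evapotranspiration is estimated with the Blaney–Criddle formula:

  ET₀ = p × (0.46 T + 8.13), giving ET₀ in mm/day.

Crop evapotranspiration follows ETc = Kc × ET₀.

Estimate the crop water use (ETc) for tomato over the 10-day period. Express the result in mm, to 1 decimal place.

57.7 mm

ET₀ = 0.26 × (0.46 × 23.9 + 8.13) = 0.26 × 19.124 = 4.9722 mm/d
ETc = Kc × ET₀ = 1.16 × 4.9722 = 5.7678 mm/d
Over 10 days: 5.7678 × 10 = 57.678 mm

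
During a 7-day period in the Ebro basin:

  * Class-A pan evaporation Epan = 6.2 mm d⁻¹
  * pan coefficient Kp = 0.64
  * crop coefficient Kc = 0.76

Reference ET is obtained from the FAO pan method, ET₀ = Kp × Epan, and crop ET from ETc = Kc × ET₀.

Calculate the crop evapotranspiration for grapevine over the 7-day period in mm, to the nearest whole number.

ET₀ = 0.64 × 6.2 = 3.9680 mm/d
ETc = Kc × ET₀ = 0.76 × 3.9680 = 3.0157 mm/d
Over 7 days: 3.0157 × 7 = 21.110 mm

21 mm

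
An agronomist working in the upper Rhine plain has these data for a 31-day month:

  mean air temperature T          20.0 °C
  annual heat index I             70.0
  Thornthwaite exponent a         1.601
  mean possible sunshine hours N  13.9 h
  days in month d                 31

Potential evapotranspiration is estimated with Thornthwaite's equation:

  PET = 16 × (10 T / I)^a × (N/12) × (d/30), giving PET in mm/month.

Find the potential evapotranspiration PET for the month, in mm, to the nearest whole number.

103 mm

10T/I = 10 × 20.0 / 70.0 = 2.8571
(10T/I)^a = 2.8571^1.601 = 5.3695
Uncorrected PET = 16 × 5.3695 = 85.912 mm
Correction = (N/12)(d/30) = (13.9/12)(31/30) = 1.1969
PET = 85.912 × 1.1969 = 102.828 mm/month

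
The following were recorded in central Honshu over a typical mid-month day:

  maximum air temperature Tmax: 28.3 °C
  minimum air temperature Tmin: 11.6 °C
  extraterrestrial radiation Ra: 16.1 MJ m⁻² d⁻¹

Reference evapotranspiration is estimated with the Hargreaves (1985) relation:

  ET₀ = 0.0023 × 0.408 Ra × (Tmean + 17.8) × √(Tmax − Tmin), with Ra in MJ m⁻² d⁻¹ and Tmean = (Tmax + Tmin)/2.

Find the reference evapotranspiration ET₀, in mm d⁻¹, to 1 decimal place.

2.3 mm d⁻¹

Tmean = (28.3 + 11.6)/2 = 19.95 °C
0.408 Ra = 0.408 × 16.1 = 6.5688 mm/d equivalent
ET₀ = 0.0023 × 6.5688 × (19.95 + 17.8) × √16.7 = 0.0023 × 6.5688 × 37.75 × 4.0866 = 2.3307 mm/d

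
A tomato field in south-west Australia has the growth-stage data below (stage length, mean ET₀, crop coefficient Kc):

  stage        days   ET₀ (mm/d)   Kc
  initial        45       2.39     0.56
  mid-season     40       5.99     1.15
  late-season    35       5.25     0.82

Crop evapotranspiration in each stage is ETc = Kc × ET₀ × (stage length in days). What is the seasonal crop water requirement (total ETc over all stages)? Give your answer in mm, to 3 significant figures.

initial: 0.56 × 2.39 × 45 = 60.23 mm
mid-season: 1.15 × 5.99 × 40 = 275.54 mm
late-season: 0.82 × 5.25 × 35 = 150.68 mm
Seasonal total = 486.45 mm

486 mm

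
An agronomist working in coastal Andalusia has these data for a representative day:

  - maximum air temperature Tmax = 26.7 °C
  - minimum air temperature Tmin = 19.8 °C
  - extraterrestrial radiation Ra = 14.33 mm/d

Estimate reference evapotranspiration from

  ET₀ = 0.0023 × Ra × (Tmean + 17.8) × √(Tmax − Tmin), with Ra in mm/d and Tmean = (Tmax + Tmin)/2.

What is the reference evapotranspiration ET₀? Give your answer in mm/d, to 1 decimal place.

3.6 mm/d

Tmean = (26.7 + 19.8)/2 = 23.25 °C
ET₀ = 0.0023 × 14.33 × (23.25 + 17.8) × √6.9 = 0.0023 × 14.33 × 41.05 × 2.6268 = 3.5540 mm/d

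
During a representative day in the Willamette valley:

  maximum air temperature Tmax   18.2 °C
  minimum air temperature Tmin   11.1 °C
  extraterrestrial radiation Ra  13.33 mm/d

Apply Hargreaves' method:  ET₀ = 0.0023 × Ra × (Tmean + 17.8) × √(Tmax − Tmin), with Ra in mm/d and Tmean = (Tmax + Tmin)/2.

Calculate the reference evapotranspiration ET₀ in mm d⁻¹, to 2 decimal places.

Tmean = (18.2 + 11.1)/2 = 14.65 °C
ET₀ = 0.0023 × 13.33 × (14.65 + 17.8) × √7.1 = 0.0023 × 13.33 × 32.45 × 2.6646 = 2.6510 mm/d

2.65 mm d⁻¹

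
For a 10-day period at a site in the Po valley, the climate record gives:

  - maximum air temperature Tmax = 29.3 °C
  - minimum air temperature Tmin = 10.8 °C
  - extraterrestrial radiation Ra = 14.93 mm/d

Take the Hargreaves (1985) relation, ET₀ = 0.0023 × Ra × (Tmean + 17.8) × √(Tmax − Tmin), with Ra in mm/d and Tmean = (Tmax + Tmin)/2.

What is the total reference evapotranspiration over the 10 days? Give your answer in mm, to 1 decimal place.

Tmean = (29.3 + 10.8)/2 = 20.05 °C
ET₀ = 0.0023 × 14.93 × (20.05 + 17.8) × √18.5 = 0.0023 × 14.93 × 37.85 × 4.3012 = 5.5904 mm/d
Over 10 days: 5.5904 × 10 = 55.904 mm

55.9 mm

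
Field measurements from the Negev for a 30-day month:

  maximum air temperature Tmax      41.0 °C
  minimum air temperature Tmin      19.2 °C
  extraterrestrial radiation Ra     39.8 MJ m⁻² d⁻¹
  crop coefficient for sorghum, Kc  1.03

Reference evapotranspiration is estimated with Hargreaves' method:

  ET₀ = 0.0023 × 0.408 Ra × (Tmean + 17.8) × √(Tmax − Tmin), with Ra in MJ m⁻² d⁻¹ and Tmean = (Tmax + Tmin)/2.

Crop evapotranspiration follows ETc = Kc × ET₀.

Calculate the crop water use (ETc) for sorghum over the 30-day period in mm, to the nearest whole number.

258 mm

Tmean = (41.0 + 19.2)/2 = 30.10 °C
0.408 Ra = 0.408 × 39.8 = 16.2384 mm/d equivalent
ET₀ = 0.0023 × 16.2384 × (30.10 + 17.8) × √21.8 = 0.0023 × 16.2384 × 47.90 × 4.6690 = 8.3528 mm/d
ETc = Kc × ET₀ = 1.03 × 8.3528 = 8.6034 mm/d
Over 30 days: 8.6034 × 30 = 258.102 mm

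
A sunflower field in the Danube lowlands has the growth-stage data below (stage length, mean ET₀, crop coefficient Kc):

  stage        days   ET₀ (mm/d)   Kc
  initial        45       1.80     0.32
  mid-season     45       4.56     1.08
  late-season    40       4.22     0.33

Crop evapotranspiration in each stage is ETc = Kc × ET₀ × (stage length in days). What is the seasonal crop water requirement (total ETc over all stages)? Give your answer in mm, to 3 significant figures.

initial: 0.32 × 1.80 × 45 = 25.92 mm
mid-season: 1.08 × 4.56 × 45 = 221.62 mm
late-season: 0.33 × 4.22 × 40 = 55.70 mm
Seasonal total = 303.24 mm

303 mm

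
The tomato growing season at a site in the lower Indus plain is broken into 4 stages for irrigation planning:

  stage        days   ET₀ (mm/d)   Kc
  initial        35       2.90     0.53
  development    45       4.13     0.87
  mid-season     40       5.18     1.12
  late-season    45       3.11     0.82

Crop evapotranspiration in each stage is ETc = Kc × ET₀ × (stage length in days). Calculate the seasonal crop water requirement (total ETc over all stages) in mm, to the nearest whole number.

initial: 0.53 × 2.90 × 35 = 53.80 mm
development: 0.87 × 4.13 × 45 = 161.69 mm
mid-season: 1.12 × 5.18 × 40 = 232.06 mm
late-season: 0.82 × 3.11 × 45 = 114.76 mm
Seasonal total = 562.31 mm

562 mm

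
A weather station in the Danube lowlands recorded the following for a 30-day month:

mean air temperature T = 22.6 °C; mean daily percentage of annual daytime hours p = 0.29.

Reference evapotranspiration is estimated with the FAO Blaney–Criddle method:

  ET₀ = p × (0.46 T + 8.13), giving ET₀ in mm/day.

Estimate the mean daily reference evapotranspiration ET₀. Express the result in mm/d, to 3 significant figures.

5.37 mm/d

ET₀ = 0.29 × (0.46 × 22.6 + 8.13) = 0.29 × 18.526 = 5.3725 mm/d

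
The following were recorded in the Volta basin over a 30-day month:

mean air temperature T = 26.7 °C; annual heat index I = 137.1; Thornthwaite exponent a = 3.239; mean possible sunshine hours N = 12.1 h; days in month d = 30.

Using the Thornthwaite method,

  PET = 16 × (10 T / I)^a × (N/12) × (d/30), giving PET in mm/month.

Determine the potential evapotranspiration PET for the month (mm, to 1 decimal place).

10T/I = 10 × 26.7 / 137.1 = 1.9475
(10T/I)^a = 1.9475^3.239 = 8.6620
Uncorrected PET = 16 × 8.6620 = 138.592 mm
Correction = (N/12)(d/30) = (12.1/12)(30/30) = 1.0083
PET = 138.592 × 1.0083 = 139.742 mm/month

139.7 mm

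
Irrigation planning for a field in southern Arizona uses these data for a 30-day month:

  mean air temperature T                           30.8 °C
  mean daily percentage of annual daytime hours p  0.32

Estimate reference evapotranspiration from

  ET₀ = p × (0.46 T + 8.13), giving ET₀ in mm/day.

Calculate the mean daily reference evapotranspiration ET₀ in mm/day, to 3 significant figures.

ET₀ = 0.32 × (0.46 × 30.8 + 8.13) = 0.32 × 22.298 = 7.1354 mm/d

7.14 mm/day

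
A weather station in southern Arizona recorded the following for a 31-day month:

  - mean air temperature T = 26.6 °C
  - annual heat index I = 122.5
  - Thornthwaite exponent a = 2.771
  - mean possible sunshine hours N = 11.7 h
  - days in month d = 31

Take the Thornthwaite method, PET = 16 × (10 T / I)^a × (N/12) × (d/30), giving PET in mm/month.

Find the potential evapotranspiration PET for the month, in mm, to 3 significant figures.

10T/I = 10 × 26.6 / 122.5 = 2.1714
(10T/I)^a = 2.1714^2.771 = 8.5725
Uncorrected PET = 16 × 8.5725 = 137.160 mm
Correction = (N/12)(d/30) = (11.7/12)(31/30) = 1.0075
PET = 137.160 × 1.0075 = 138.189 mm/month

138 mm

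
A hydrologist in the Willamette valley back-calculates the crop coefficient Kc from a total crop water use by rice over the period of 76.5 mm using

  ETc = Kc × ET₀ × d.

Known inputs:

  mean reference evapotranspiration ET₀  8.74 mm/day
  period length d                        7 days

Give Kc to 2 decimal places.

1.25

ETc = Kc × ET₀ × d  ⇒  Kc = ETc / (ET₀ × d)
Kc = 76.5 / (8.74 × 7) = 76.5 / 61.18 = 1.2504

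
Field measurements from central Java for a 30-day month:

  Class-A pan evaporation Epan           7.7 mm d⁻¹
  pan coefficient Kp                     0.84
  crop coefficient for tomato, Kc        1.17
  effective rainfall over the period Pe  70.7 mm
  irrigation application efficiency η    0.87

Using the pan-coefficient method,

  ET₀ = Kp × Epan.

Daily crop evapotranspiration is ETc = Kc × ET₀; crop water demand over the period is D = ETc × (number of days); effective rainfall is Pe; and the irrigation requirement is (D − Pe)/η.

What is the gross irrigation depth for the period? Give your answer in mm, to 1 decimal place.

179.7 mm

ET₀ = 0.84 × 7.7 = 6.4680 mm/d
ETc = Kc × ET₀ = 1.17 × 6.4680 = 7.5676 mm/d
Crop demand D = ETc × 30 d = 7.5676 × 30 = 227.028 mm
D − Pe = 227.028 − 70.7 = 156.328 mm
Gross irrigation = 156.328 / 0.87 = 179.687 mm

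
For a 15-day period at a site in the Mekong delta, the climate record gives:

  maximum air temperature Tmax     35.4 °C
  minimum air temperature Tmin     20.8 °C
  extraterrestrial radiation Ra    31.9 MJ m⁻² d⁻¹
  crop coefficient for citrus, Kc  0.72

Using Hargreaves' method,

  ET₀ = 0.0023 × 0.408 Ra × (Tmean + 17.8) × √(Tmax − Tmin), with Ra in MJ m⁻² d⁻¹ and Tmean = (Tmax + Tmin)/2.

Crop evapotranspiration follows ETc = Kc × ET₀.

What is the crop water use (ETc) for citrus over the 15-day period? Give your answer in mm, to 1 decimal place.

Tmean = (35.4 + 20.8)/2 = 28.10 °C
0.408 Ra = 0.408 × 31.9 = 13.0152 mm/d equivalent
ET₀ = 0.0023 × 13.0152 × (28.10 + 17.8) × √14.6 = 0.0023 × 13.0152 × 45.90 × 3.8210 = 5.2501 mm/d
ETc = Kc × ET₀ = 0.72 × 5.2501 = 3.7801 mm/d
Over 15 days: 3.7801 × 15 = 56.702 mm

56.7 mm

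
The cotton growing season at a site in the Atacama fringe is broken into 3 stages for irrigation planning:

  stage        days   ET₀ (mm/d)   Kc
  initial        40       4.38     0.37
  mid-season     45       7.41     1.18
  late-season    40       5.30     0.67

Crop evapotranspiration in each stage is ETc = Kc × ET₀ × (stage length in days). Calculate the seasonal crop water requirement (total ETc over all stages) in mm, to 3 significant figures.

initial: 0.37 × 4.38 × 40 = 64.82 mm
mid-season: 1.18 × 7.41 × 45 = 393.47 mm
late-season: 0.67 × 5.30 × 40 = 142.04 mm
Seasonal total = 600.33 mm

600 mm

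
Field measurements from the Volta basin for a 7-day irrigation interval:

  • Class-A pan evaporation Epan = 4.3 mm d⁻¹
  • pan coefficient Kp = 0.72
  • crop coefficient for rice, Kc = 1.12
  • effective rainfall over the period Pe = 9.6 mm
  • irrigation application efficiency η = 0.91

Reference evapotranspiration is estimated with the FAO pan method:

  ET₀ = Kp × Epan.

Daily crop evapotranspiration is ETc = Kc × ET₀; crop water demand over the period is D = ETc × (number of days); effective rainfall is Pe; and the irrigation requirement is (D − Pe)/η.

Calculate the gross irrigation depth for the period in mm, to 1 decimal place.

ET₀ = 0.72 × 4.3 = 3.0960 mm/d
ETc = Kc × ET₀ = 1.12 × 3.0960 = 3.4675 mm/d
Crop demand D = ETc × 7 d = 3.4675 × 7 = 24.273 mm
D − Pe = 24.273 − 9.6 = 14.673 mm
Gross irrigation = 14.673 / 0.91 = 16.124 mm

16.1 mm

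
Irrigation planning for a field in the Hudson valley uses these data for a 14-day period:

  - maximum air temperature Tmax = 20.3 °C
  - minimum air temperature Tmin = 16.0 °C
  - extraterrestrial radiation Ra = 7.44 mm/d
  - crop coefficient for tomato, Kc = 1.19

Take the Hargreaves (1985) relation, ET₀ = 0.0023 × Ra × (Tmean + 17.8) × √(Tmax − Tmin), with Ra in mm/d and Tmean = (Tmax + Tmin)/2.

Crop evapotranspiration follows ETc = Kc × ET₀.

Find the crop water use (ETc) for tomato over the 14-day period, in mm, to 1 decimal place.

Tmean = (20.3 + 16.0)/2 = 18.15 °C
ET₀ = 0.0023 × 7.44 × (18.15 + 17.8) × √4.3 = 0.0023 × 7.44 × 35.95 × 2.0736 = 1.2756 mm/d
ETc = Kc × ET₀ = 1.19 × 1.2756 = 1.5180 mm/d
Over 14 days: 1.5180 × 14 = 21.252 mm

21.3 mm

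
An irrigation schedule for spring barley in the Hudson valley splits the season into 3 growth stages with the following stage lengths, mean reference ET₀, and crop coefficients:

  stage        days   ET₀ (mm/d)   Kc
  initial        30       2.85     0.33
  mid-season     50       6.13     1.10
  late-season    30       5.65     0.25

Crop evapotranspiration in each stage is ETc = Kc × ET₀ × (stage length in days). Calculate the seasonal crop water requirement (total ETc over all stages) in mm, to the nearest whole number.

initial: 0.33 × 2.85 × 30 = 28.22 mm
mid-season: 1.10 × 6.13 × 50 = 337.15 mm
late-season: 0.25 × 5.65 × 30 = 42.38 mm
Seasonal total = 407.75 mm

408 mm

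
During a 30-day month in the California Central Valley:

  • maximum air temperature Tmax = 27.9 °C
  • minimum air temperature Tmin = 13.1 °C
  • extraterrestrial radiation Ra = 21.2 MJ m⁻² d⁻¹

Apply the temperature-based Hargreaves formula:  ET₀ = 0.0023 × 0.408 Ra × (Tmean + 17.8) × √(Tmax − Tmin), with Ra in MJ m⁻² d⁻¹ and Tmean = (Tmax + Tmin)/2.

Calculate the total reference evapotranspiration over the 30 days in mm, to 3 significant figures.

87.9 mm

Tmean = (27.9 + 13.1)/2 = 20.50 °C
0.408 Ra = 0.408 × 21.2 = 8.6496 mm/d equivalent
ET₀ = 0.0023 × 8.6496 × (20.50 + 17.8) × √14.8 = 0.0023 × 8.6496 × 38.30 × 3.8471 = 2.9313 mm/d
Over 30 days: 2.9313 × 30 = 87.939 mm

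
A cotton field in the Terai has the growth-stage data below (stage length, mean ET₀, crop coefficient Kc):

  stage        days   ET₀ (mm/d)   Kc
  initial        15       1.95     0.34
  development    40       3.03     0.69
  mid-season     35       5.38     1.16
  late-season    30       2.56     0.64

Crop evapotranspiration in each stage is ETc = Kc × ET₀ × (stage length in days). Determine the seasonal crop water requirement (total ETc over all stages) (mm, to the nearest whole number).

initial: 0.34 × 1.95 × 15 = 9.95 mm
development: 0.69 × 3.03 × 40 = 83.63 mm
mid-season: 1.16 × 5.38 × 35 = 218.43 mm
late-season: 0.64 × 2.56 × 30 = 49.15 mm
Seasonal total = 361.16 mm

361 mm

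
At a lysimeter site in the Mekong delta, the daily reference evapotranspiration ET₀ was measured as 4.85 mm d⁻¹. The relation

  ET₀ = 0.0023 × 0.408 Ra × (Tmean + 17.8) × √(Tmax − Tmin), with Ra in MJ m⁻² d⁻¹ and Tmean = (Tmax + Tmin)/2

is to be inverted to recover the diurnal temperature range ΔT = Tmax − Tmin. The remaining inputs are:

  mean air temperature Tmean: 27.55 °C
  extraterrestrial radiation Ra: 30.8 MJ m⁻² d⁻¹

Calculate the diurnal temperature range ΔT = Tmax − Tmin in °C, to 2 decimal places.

13.69 °C

√ΔT = ET₀ / [0.0023 × 0.408 × Ra × (Tmean+17.8)] = 4.85 / (0.0023 × 12.5664 × 45.35) = 3.7002
ΔT = 3.7002² = 13.691 °C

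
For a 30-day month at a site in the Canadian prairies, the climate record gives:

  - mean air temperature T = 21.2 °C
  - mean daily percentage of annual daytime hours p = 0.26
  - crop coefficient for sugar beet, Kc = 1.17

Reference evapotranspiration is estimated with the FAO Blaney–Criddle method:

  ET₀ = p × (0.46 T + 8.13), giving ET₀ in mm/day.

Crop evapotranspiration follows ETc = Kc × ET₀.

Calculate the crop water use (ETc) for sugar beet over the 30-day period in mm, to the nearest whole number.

163 mm

ET₀ = 0.26 × (0.46 × 21.2 + 8.13) = 0.26 × 17.882 = 4.6493 mm/d
ETc = Kc × ET₀ = 1.17 × 4.6493 = 5.4397 mm/d
Over 30 days: 5.4397 × 30 = 163.191 mm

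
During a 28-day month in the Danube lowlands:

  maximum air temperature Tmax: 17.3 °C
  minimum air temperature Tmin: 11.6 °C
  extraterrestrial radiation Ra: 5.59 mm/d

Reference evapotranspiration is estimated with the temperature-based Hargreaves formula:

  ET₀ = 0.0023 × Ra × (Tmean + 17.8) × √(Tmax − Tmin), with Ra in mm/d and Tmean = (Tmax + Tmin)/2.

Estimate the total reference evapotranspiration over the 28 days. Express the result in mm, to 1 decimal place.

Tmean = (17.3 + 11.6)/2 = 14.45 °C
ET₀ = 0.0023 × 5.59 × (14.45 + 17.8) × √5.7 = 0.0023 × 5.59 × 32.25 × 2.3875 = 0.9899 mm/d
Over 28 days: 0.9899 × 28 = 27.717 mm

27.7 mm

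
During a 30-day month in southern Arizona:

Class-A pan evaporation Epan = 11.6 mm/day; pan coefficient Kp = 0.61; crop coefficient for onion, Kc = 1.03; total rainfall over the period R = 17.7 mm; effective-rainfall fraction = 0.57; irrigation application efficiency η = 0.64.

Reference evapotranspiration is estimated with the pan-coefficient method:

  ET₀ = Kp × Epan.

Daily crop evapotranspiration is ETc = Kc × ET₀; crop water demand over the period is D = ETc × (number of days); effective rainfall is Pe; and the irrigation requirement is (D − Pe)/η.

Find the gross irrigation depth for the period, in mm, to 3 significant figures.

326 mm

ET₀ = 0.61 × 11.6 = 7.0760 mm/d
ETc = Kc × ET₀ = 1.03 × 7.0760 = 7.2883 mm/d
Crop demand D = ETc × 30 d = 7.2883 × 30 = 218.649 mm
Pe = 0.57 × 17.7 = 10.089 mm
D − Pe = 218.649 − 10.089 = 208.560 mm
Gross irrigation = 208.560 / 0.64 = 325.875 mm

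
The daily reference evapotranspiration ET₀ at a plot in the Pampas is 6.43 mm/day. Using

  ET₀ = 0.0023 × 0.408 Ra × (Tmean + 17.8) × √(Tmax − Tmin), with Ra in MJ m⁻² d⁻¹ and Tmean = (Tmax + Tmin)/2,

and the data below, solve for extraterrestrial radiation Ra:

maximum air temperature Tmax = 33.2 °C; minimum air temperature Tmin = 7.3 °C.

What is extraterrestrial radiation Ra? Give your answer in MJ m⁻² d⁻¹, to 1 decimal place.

35.4 MJ m⁻² d⁻¹

Tmean = (33.2+7.3)/2 = 20.25 °C; ΔT = 25.9
Ra = ET₀ / [0.0023 × 0.408 × (Tmean+17.8) × √ΔT]
   = 6.43 / (0.0023 × 0.408 × 38.05 × 5.0892) = 35.385 MJ m⁻² d⁻¹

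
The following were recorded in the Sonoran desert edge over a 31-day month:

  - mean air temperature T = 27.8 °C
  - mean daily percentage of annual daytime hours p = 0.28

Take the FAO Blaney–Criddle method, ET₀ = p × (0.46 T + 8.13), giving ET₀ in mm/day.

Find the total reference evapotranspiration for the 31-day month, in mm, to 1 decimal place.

181.6 mm

ET₀ = 0.28 × (0.46 × 27.8 + 8.13) = 0.28 × 20.918 = 5.8570 mm/d
Monthly total = 5.8570 × 31 = 181.567 mm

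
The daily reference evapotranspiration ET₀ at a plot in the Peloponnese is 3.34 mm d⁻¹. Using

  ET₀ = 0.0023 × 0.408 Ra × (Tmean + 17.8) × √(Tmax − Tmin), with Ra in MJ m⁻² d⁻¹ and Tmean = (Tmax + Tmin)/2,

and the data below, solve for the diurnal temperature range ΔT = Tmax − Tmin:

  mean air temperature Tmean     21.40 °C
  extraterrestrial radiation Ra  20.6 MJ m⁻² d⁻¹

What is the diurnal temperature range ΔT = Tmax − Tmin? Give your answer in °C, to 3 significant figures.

19.4 °C

√ΔT = ET₀ / [0.0023 × 0.408 × Ra × (Tmean+17.8)] = 3.34 / (0.0023 × 8.4048 × 39.20) = 4.4076
ΔT = 4.4076² = 19.427 °C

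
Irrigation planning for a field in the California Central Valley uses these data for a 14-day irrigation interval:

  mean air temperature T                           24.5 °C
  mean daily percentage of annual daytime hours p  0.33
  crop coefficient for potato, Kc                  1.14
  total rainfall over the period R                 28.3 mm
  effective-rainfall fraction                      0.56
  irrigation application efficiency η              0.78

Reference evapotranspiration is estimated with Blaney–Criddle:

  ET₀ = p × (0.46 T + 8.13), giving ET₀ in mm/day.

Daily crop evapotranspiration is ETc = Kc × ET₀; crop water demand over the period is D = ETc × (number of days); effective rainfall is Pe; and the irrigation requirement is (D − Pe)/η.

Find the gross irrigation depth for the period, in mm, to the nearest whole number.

111 mm

ET₀ = 0.33 × (0.46 × 24.5 + 8.13) = 0.33 × 19.400 = 6.4020 mm/d
ETc = Kc × ET₀ = 1.14 × 6.4020 = 7.2983 mm/d
Crop demand D = ETc × 14 d = 7.2983 × 14 = 102.176 mm
Pe = 0.56 × 28.3 = 15.848 mm
D − Pe = 102.176 − 15.848 = 86.328 mm
Gross irrigation = 86.328 / 0.78 = 110.677 mm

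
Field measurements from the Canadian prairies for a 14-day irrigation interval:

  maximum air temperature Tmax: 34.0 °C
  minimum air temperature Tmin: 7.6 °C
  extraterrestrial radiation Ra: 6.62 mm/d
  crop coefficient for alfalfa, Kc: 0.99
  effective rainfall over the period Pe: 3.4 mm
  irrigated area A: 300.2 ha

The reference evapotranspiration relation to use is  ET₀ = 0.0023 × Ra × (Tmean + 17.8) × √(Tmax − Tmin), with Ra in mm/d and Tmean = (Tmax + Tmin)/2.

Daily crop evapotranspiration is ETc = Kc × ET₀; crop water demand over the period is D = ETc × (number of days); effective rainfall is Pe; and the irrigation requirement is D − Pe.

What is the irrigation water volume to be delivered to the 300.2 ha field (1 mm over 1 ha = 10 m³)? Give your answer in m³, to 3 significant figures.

Tmean = (34.0 + 7.6)/2 = 20.80 °C
ET₀ = 0.0023 × 6.62 × (20.80 + 17.8) × √26.4 = 0.0023 × 6.62 × 38.60 × 5.1381 = 3.0198 mm/d
ETc = Kc × ET₀ = 0.99 × 3.0198 = 2.9896 mm/d
Crop demand D = ETc × 14 d = 2.9896 × 14 = 41.854 mm
D − Pe = 41.854 − 3.4 = 38.454 mm
Volume = 38.454 mm × 300.2 ha × 10 = 115438.9 m³

115000 m³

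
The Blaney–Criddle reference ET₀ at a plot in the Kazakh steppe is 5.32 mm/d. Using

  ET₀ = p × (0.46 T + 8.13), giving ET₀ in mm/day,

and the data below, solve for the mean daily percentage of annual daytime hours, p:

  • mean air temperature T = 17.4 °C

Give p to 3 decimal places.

0.330

p = ET₀ / (0.46 T + 8.13) = 5.32 / (0.46 × 17.4 + 8.13) = 5.32 / 16.134 = 0.3297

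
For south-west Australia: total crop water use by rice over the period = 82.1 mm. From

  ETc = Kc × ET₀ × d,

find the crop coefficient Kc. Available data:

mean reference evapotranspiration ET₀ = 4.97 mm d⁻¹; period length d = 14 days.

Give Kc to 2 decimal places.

1.18

ETc = Kc × ET₀ × d  ⇒  Kc = ETc / (ET₀ × d)
Kc = 82.1 / (4.97 × 14) = 82.1 / 69.58 = 1.1799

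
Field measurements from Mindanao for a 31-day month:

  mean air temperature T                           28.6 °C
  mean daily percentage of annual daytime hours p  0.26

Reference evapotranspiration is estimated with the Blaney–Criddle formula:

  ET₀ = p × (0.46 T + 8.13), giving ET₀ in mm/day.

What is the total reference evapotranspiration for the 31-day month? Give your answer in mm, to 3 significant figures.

ET₀ = 0.26 × (0.46 × 28.6 + 8.13) = 0.26 × 21.286 = 5.5344 mm/d
Monthly total = 5.5344 × 31 = 171.566 mm

172 mm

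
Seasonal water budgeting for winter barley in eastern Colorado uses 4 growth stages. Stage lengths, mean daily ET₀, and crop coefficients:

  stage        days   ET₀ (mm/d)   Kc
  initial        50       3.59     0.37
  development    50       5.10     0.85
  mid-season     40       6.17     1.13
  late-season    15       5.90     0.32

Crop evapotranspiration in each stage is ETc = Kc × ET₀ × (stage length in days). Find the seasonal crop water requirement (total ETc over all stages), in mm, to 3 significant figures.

590 mm

initial: 0.37 × 3.59 × 50 = 66.42 mm
development: 0.85 × 5.10 × 50 = 216.75 mm
mid-season: 1.13 × 6.17 × 40 = 278.88 mm
late-season: 0.32 × 5.90 × 15 = 28.32 mm
Seasonal total = 590.37 mm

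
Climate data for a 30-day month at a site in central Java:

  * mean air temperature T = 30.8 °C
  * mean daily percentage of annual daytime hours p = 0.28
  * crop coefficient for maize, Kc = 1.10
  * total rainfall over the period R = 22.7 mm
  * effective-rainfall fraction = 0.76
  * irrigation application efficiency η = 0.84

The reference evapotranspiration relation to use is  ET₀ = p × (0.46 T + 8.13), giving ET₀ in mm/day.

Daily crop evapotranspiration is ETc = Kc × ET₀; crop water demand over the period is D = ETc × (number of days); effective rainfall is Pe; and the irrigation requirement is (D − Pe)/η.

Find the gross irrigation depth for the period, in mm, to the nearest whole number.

225 mm

ET₀ = 0.28 × (0.46 × 30.8 + 8.13) = 0.28 × 22.298 = 6.2434 mm/d
ETc = Kc × ET₀ = 1.10 × 6.2434 = 6.8677 mm/d
Crop demand D = ETc × 30 d = 6.8677 × 30 = 206.031 mm
Pe = 0.76 × 22.7 = 17.252 mm
D − Pe = 206.031 − 17.252 = 188.779 mm
Gross irrigation = 188.779 / 0.84 = 224.737 mm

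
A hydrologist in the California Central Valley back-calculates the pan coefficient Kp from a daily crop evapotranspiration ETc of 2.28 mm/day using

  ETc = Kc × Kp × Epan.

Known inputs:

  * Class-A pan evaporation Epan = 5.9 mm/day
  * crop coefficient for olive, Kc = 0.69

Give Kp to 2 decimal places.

ETc = Kc × Kp × Epan  ⇒  Kp = ETc / (Kc × Epan)
Kp = 2.28 / (0.69 × 5.9) = 2.28 / 4.071 = 0.5601

0.56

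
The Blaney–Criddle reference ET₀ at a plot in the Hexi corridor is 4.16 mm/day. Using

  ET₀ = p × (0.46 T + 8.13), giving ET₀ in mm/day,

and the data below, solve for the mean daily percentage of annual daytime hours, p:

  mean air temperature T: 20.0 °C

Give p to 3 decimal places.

0.240

p = ET₀ / (0.46 T + 8.13) = 4.16 / (0.46 × 20.0 + 8.13) = 4.16 / 17.330 = 0.2400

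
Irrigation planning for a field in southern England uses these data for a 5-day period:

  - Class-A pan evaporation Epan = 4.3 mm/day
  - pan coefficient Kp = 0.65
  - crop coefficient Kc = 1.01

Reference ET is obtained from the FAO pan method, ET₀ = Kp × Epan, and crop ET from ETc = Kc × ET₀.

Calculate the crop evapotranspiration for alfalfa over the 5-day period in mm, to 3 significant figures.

14.1 mm

ET₀ = 0.65 × 4.3 = 2.7950 mm/d
ETc = Kc × ET₀ = 1.01 × 2.7950 = 2.8230 mm/d
Over 5 days: 2.8230 × 5 = 14.115 mm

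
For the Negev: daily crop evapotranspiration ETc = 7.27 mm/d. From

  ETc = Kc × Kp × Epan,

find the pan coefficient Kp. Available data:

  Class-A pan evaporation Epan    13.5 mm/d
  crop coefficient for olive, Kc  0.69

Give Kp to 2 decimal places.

ETc = Kc × Kp × Epan  ⇒  Kp = ETc / (Kc × Epan)
Kp = 7.27 / (0.69 × 13.5) = 7.27 / 9.315 = 0.7805

0.78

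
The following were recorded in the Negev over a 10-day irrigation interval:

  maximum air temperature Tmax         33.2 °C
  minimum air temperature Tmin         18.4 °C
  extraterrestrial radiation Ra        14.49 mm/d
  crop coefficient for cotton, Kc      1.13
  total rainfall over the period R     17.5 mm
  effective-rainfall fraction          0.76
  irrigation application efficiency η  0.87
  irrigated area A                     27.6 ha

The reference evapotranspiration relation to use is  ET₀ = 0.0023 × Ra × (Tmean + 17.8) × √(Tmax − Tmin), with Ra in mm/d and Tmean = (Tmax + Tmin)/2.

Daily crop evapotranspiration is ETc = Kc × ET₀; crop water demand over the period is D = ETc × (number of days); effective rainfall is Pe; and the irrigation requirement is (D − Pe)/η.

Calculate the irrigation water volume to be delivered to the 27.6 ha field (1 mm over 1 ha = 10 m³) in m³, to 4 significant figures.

15820 m³

Tmean = (33.2 + 18.4)/2 = 25.80 °C
ET₀ = 0.0023 × 14.49 × (25.80 + 17.8) × √14.8 = 0.0023 × 14.49 × 43.60 × 3.8471 = 5.5901 mm/d
ETc = Kc × ET₀ = 1.13 × 5.5901 = 6.3168 mm/d
Crop demand D = ETc × 10 d = 6.3168 × 10 = 63.168 mm
Pe = 0.76 × 17.5 = 13.300 mm
D − Pe = 63.168 − 13.300 = 49.868 mm
Gross irrigation = 49.868 / 0.87 = 57.320 mm
Volume = 57.320 mm × 27.6 ha × 10 = 15820.3 m³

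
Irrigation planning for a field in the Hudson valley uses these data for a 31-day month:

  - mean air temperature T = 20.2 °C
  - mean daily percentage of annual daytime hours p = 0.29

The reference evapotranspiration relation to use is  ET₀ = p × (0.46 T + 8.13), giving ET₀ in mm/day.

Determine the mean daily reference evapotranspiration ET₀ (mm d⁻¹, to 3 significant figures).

5.05 mm d⁻¹

ET₀ = 0.29 × (0.46 × 20.2 + 8.13) = 0.29 × 17.422 = 5.0524 mm/d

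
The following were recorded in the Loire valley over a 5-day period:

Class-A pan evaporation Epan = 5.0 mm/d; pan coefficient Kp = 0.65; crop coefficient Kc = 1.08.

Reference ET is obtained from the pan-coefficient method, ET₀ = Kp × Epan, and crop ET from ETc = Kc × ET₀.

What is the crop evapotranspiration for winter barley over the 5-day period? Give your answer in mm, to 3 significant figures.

ET₀ = 0.65 × 5.0 = 3.2500 mm/d
ETc = Kc × ET₀ = 1.08 × 3.2500 = 3.5100 mm/d
Over 5 days: 3.5100 × 5 = 17.550 mm

17.6 mm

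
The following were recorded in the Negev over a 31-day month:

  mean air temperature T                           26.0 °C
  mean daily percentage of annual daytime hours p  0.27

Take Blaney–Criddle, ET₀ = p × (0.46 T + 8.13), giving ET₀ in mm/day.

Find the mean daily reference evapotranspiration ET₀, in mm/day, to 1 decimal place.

5.4 mm/day

ET₀ = 0.27 × (0.46 × 26.0 + 8.13) = 0.27 × 20.090 = 5.4243 mm/d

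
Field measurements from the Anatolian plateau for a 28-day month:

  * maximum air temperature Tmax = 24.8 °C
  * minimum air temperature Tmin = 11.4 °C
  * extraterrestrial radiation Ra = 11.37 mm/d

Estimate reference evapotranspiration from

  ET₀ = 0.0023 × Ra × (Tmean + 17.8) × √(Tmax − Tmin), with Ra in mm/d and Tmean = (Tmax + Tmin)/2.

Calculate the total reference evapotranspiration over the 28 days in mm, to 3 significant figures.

96.2 mm

Tmean = (24.8 + 11.4)/2 = 18.10 °C
ET₀ = 0.0023 × 11.37 × (18.10 + 17.8) × √13.4 = 0.0023 × 11.37 × 35.90 × 3.6606 = 3.4366 mm/d
Over 28 days: 3.4366 × 28 = 96.225 mm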